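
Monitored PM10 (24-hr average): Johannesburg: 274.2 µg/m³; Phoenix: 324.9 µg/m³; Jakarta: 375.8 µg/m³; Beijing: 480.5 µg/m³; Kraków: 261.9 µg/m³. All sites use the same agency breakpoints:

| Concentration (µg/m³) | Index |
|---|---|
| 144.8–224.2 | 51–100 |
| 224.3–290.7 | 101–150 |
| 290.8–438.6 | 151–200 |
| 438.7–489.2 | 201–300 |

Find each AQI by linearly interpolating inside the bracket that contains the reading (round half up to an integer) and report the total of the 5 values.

891

Johannesburg: 274.2 ∈ [224.3, 290.7] ↔ index [101, 150].
101 + (274.2−224.3)·(150−101)/(290.7−224.3) = 101 + 49.9·49/66.4 ≈ 137.82, so AQI = 138.
Phoenix 324.9: bracket 290.8–438.6 → index 151–200; slope 49/147.8, offset 34.1.
AQI = 151 + 49/147.8·34.1 ≈ 162.31 ⇒ 162.
Jakarta 375.8: bracket 290.8–438.6 → index 151–200; slope 49/147.8, offset 85.0.
AQI = 151 + 49/147.8·85.0 ≈ 179.18 ⇒ 179.
Beijing: 480.5 lies in 438.7–489.2, so I_lo=201, I_hi=300, C_lo=438.7, C_hi=489.2.
(300−201)/(489.2−438.7) × (480.5−438.7) + 201 = 99/50.5 × 41.8 + 201 ≈ 282.94 → 283.
Kraków: 261.9 lies in 224.3–290.7, so I_lo=101, I_hi=150, C_lo=224.3, C_hi=290.7.
(150−101)/(290.7−224.3) × (261.9−224.3) + 101 = 49/66.4 × 37.6 + 101 ≈ 128.75 → 129.
AQIs: Johannesburg=138, Phoenix=162, Jakarta=179, Beijing=283, Kraków=129. Sum = 138 + 162 + 179 + 283 + 129 = 891.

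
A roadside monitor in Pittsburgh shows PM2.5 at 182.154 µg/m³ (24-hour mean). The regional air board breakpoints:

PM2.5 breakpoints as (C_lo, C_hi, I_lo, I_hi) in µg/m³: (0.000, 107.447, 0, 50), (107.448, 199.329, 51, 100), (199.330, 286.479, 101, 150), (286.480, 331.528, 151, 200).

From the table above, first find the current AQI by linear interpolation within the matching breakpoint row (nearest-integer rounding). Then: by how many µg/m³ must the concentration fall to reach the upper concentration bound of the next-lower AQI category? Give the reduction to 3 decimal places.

74.707

PM2.5 182.154: bracket 107.448–199.329 → index 51–100; slope 49/91.881, offset 74.706.
AQI = 51 + 49/91.881·74.706 ≈ 90.84 ⇒ 91.
Current AQI 91 is in the Moderate range (51–100). The next-lower category tops out at AQI 50, whose upper concentration bound is 107.447 µg/m³.
Reduction needed = 182.154 − 107.447 = 74.707 µg/m³.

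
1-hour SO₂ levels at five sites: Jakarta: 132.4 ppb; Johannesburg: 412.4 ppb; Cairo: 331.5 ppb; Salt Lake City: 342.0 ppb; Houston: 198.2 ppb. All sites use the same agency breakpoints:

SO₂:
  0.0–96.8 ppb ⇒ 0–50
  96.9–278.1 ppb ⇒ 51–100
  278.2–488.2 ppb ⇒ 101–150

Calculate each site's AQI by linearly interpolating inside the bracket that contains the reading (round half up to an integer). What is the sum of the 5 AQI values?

500

Jakarta: 132.4 lies in 96.9–278.1, so I_lo=51, I_hi=100, C_lo=96.9, C_hi=278.1.
(100−51)/(278.1−96.9) × (132.4−96.9) + 51 = 49/181.2 × 35.5 + 51 ≈ 60.60 → 61.
Johannesburg: row 278.2–488.2 (AQI 101–150). (150−101)·(412.4−278.2)/(488.2−278.2) + 101 = 49·134.2/210.0 + 101 ≈ 132.31 → 132.
Cairo: 331.5 lies in 278.2–488.2, so I_lo=101, I_hi=150, C_lo=278.2, C_hi=488.2.
(150−101)/(488.2−278.2) × (331.5−278.2) + 101 = 49/210.0 × 53.3 + 101 ≈ 113.44 → 113.
Salt Lake City: 342.0 ∈ [278.2, 488.2] ↔ index [101, 150].
101 + (342.0−278.2)·(150−101)/(488.2−278.2) = 101 + 63.8·49/210.0 ≈ 115.89, so AQI = 116.
Houston: 198.2 lies in 96.9–278.1, so I_lo=51, I_hi=100, C_lo=96.9, C_hi=278.1.
(100−51)/(278.1−96.9) × (198.2−96.9) + 51 = 49/181.2 × 101.3 + 51 ≈ 78.39 → 78.
AQIs: Jakarta=61, Johannesburg=132, Cairo=113, Salt Lake City=116, Houston=78. Sum = 61 + 132 + 113 + 116 + 78 = 500.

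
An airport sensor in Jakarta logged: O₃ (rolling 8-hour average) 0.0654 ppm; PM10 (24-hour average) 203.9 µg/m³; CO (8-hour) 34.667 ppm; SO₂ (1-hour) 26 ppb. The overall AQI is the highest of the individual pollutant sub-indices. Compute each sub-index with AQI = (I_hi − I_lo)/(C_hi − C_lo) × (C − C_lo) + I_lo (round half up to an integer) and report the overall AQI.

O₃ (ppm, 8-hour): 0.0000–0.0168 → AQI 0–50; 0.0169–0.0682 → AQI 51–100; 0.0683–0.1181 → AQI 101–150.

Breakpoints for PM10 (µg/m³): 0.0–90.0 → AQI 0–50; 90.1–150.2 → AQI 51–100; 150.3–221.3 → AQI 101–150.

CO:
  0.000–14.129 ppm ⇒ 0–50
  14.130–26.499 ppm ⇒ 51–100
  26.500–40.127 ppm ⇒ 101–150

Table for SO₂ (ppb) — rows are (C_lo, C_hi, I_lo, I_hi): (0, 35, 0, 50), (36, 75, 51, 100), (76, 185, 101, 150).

138

O₃: 0.0654 ∈ [0.0169, 0.0682] ↔ index [51, 100].
51 + (0.0654−0.0169)·(100−51)/(0.0682−0.0169) = 51 + 0.0485·49/0.0513 ≈ 97.33, so AQI = 97.
PM10: 203.9 lies in 150.3–221.3, so I_lo=101, I_hi=150, C_lo=150.3, C_hi=221.3.
(150−101)/(221.3−150.3) × (203.9−150.3) + 101 = 49/71.0 × 53.6 + 101 ≈ 137.99 → 138.
CO: 34.667 ∈ [26.500, 40.127] ↔ index [101, 150].
101 + (34.667−26.500)·(150−101)/(40.127−26.500) = 101 + 8.167·49/13.627 ≈ 130.37, so AQI = 130.
SO₂: 26 lies in 0–35, so I_lo=0, I_hi=50, C_lo=0, C_hi=35.
(50−0)/(35−0) × (26−0) + 0 = 50/35 × 26 + 0 ≈ 37.14 → 37.
Sub-indices: O₃→97, PM10→138, CO→130, SO₂→37. Overall AQI = max = 138; dominant pollutant is PM10.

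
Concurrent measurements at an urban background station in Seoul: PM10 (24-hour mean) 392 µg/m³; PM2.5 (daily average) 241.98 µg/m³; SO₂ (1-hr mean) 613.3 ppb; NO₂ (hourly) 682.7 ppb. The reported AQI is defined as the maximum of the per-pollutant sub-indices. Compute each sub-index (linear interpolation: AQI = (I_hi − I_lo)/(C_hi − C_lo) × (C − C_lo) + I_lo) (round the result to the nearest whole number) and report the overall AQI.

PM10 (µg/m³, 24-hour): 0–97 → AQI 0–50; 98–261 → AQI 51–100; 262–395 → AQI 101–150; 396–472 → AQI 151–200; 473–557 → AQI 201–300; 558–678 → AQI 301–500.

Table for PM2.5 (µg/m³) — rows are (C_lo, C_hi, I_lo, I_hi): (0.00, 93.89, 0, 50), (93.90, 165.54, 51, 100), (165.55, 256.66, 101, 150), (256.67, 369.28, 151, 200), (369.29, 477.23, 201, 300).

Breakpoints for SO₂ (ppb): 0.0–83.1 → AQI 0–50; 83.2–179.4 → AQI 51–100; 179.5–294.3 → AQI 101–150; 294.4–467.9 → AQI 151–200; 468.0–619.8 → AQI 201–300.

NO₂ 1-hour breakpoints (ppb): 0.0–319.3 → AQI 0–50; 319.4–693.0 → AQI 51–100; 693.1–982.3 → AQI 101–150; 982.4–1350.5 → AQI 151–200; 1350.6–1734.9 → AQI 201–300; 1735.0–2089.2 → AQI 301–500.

PM10 392: bracket 262–395 → index 101–150; slope 49/133, offset 130.
AQI = 101 + 49/133·130 ≈ 148.89 ⇒ 149.
PM2.5: 241.98 lies in 165.55–256.66, so I_lo=101, I_hi=150, C_lo=165.55, C_hi=256.66.
(150−101)/(256.66−165.55) × (241.98−165.55) + 101 = 49/91.11 × 76.43 + 101 ≈ 142.10 → 142.
SO₂: 613.3 lies in 468.0–619.8, so I_lo=201, I_hi=300, C_lo=468.0, C_hi=619.8.
(300−201)/(619.8−468.0) × (613.3−468.0) + 201 = 99/151.8 × 145.3 + 201 ≈ 295.76 → 296.
NO₂: 682.7 ∈ [319.4, 693.0] ↔ index [51, 100].
51 + (682.7−319.4)·(100−51)/(693.0−319.4) = 51 + 363.3·49/373.6 ≈ 98.65, so AQI = 99.
Sub-indices: PM10→149, PM2.5→142, SO₂→296, NO₂→99. Overall AQI = max = 296; dominant pollutant is SO₂.
AQI 296: Very Unhealthy.

296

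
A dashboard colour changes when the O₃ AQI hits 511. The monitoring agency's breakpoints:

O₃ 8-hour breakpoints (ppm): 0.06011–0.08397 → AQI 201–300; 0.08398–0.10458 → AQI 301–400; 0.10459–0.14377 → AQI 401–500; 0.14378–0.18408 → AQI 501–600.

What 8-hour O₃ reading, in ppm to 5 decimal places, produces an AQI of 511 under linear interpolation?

0.14785

AQI 511 lies in the 501–600 band, which corresponds to 0.14378–0.18408 ppm.
C = 0.14378 + (511−501)×(0.18408−0.14378)/(600−501) = 0.14378 + 10×0.04030/99 ≈ 0.1478507 ppm → 0.14785 ppm to 5 dp.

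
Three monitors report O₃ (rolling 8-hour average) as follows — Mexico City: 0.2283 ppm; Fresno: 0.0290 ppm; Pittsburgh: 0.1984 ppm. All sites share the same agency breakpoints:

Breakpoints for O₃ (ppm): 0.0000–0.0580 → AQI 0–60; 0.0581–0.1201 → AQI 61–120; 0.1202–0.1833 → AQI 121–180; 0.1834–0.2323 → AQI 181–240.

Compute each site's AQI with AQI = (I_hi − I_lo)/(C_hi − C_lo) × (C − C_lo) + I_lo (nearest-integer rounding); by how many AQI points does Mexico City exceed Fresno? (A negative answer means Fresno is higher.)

Mexico City 0.2283: bracket 0.1834–0.2323 → index 181–240; slope 59/0.0489, offset 0.0449.
AQI = 181 + 59/0.0489·0.0449 ≈ 235.17 ⇒ 235.
Fresno 0.0290: bracket 0.0000–0.0580 → index 0–60; slope 60/0.0580, offset 0.0290.
AQI = 0 + 60/0.0580·0.0290 ≈ 30.00 ⇒ 30.
Pittsburgh: 0.1984 ∈ [0.1834, 0.2323] ↔ index [181, 240].
181 + (0.1984−0.1834)·(240−181)/(0.2323−0.1834) = 181 + 0.0150·59/0.0489 ≈ 199.10, so AQI = 199.
AQIs: Mexico City=235, Fresno=30, Pittsburgh=199. Mexico City (235) − Fresno (30) = 205.

205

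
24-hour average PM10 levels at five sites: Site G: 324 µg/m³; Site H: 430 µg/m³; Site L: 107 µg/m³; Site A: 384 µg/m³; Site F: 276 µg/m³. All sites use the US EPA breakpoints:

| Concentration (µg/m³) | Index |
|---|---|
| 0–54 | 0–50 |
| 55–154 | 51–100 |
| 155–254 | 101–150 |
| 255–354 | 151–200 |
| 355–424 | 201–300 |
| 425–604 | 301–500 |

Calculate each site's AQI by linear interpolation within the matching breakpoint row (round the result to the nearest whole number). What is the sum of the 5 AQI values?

973

Site G: row 255–354 (AQI 151–200). (200−151)·(324−255)/(354−255) + 151 = 49·69/99 + 151 ≈ 185.15 → 185.
Site H: row 425–604 (AQI 301–500). (500−301)·(430−425)/(604−425) + 301 = 199·5/179 + 301 ≈ 306.56 → 307.
Site L: 107 ∈ [55, 154] ↔ index [51, 100].
51 + (107−55)·(100−51)/(154−55) = 51 + 52·49/99 ≈ 76.74, so AQI = 77.
Site A: 384 lies in 355–424, so I_lo=201, I_hi=300, C_lo=355, C_hi=424.
(300−201)/(424−355) × (384−355) + 201 = 99/69 × 29 + 201 ≈ 242.61 → 243.
Site F: 276 lies in 255–354, so I_lo=151, I_hi=200, C_lo=255, C_hi=354.
(200−151)/(354−255) × (276−255) + 151 = 49/99 × 21 + 151 ≈ 161.39 → 161.
AQIs: Site G=185, Site H=307, Site L=77, Site A=243, Site F=161. Sum = 185 + 307 + 77 + 243 + 161 = 973.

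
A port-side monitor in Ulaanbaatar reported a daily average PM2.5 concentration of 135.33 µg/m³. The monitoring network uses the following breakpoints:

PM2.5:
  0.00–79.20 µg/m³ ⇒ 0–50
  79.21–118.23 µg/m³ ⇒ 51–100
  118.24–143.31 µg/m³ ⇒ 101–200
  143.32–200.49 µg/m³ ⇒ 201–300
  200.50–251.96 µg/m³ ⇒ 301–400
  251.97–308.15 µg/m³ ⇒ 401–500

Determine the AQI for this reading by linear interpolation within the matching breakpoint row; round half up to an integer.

168

PM2.5 135.33: bracket 118.24–143.31 → index 101–200; slope 99/25.07, offset 17.09.
AQI = 101 + 99/25.07·17.09 ≈ 168.49 ⇒ 168.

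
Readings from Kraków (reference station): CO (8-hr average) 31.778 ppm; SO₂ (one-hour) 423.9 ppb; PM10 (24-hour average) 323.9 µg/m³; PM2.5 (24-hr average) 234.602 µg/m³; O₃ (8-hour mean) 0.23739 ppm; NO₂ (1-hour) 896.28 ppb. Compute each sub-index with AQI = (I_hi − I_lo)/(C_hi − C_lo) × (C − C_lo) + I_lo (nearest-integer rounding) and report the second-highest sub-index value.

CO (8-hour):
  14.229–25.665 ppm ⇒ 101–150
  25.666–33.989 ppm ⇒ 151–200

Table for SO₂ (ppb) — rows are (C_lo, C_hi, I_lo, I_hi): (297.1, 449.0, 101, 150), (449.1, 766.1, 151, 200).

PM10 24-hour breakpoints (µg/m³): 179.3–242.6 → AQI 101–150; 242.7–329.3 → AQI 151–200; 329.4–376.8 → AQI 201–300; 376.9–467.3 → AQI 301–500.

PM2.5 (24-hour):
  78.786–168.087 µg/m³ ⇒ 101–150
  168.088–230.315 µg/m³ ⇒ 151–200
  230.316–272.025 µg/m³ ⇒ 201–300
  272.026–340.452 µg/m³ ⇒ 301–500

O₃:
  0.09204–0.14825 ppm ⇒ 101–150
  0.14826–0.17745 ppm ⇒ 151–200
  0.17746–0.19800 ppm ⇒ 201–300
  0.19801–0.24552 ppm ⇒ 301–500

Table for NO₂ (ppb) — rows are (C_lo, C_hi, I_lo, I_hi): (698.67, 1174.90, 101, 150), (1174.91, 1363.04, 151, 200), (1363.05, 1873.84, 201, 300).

211

CO: 31.778 ∈ [25.666, 33.989] ↔ index [151, 200].
151 + (31.778−25.666)·(200−151)/(33.989−25.666) = 151 + 6.112·49/8.323 ≈ 186.98, so AQI = 187.
SO₂ 423.9: bracket 297.1–449.0 → index 101–150; slope 49/151.9, offset 126.8.
AQI = 101 + 49/151.9·126.8 ≈ 141.90 ⇒ 142.
PM10: 323.9 lies in 242.7–329.3, so I_lo=151, I_hi=200, C_lo=242.7, C_hi=329.3.
(200−151)/(329.3−242.7) × (323.9−242.7) + 151 = 49/86.6 × 81.2 + 151 ≈ 196.94 → 197.
PM2.5 234.602: bracket 230.316–272.025 → index 201–300; slope 99/41.709, offset 4.286.
AQI = 201 + 99/41.709·4.286 ≈ 211.17 ⇒ 211.
O₃: 0.23739 lies in 0.19801–0.24552, so I_lo=301, I_hi=500, C_lo=0.19801, C_hi=0.24552.
(500−301)/(0.24552−0.19801) × (0.23739−0.19801) + 301 = 199/0.04751 × 0.03938 + 301 ≈ 465.95 → 466.
NO₂: 896.28 ∈ [698.67, 1174.90] ↔ index [101, 150].
101 + (896.28−698.67)·(150−101)/(1174.90−698.67) = 101 + 197.61·49/476.23 ≈ 121.33, so AQI = 121.
Sub-indices: CO→187, SO₂→142, PM10→197, PM2.5→211, O₃→466, NO₂→121. Ranked high→low: 466, 211, 197, 187, 142, 121. Second-highest sub-index = 211.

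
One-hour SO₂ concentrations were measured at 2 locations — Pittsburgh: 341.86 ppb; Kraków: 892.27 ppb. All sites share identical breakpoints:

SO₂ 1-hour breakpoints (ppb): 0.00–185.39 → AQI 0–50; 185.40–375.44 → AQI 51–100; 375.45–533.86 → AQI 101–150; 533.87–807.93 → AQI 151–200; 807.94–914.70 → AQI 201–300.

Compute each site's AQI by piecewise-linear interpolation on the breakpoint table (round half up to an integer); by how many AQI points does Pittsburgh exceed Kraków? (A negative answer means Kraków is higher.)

-188

Pittsburgh: 341.86 lies in 185.40–375.44, so I_lo=51, I_hi=100, C_lo=185.40, C_hi=375.44.
(100−51)/(375.44−185.40) × (341.86−185.40) + 51 = 49/190.04 × 156.46 + 51 ≈ 91.34 → 91.
Kraków: 892.27 lies in 807.94–914.70, so I_lo=201, I_hi=300, C_lo=807.94, C_hi=914.70.
(300−201)/(914.70−807.94) × (892.27−807.94) + 201 = 99/106.76 × 84.33 + 201 ≈ 279.20 → 279.
AQIs: Pittsburgh=91, Kraków=279. Pittsburgh (91) − Kraków (279) = -188.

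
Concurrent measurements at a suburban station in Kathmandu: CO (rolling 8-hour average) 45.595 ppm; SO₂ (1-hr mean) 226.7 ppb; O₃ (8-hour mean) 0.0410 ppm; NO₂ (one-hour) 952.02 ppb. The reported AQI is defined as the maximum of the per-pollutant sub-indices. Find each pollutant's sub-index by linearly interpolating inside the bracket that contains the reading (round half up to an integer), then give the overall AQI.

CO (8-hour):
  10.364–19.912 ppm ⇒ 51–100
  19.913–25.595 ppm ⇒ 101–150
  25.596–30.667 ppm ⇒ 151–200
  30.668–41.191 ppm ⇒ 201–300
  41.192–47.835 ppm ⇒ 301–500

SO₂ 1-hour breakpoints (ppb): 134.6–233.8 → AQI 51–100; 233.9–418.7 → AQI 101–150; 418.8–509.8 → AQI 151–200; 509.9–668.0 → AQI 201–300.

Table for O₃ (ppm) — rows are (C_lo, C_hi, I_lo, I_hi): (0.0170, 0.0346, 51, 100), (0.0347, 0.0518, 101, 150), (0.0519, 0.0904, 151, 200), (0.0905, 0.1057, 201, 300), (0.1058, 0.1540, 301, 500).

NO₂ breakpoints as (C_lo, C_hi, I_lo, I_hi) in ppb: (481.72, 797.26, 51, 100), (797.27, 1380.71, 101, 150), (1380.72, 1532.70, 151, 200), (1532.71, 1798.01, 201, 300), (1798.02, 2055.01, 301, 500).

433

CO: 45.595 lies in 41.192–47.835, so I_lo=301, I_hi=500, C_lo=41.192, C_hi=47.835.
(500−301)/(47.835−41.192) × (45.595−41.192) + 301 = 199/6.643 × 4.403 + 301 ≈ 432.90 → 433.
SO₂ 226.7: bracket 134.6–233.8 → index 51–100; slope 49/99.2, offset 92.1.
AQI = 51 + 49/99.2·92.1 ≈ 96.49 ⇒ 96.
O₃: 0.0410 ∈ [0.0347, 0.0518] ↔ index [101, 150].
101 + (0.0410−0.0347)·(150−101)/(0.0518−0.0347) = 101 + 0.0063·49/0.0171 ≈ 119.05, so AQI = 119.
NO₂: row 797.27–1380.71 (AQI 101–150). (150−101)·(952.02−797.27)/(1380.71−797.27) + 101 = 49·154.75/583.44 + 101 ≈ 114.00 → 114.
Sub-indices: CO→433, SO₂→96, O₃→119, NO₂→114. Overall AQI = max = 433; dominant pollutant is CO.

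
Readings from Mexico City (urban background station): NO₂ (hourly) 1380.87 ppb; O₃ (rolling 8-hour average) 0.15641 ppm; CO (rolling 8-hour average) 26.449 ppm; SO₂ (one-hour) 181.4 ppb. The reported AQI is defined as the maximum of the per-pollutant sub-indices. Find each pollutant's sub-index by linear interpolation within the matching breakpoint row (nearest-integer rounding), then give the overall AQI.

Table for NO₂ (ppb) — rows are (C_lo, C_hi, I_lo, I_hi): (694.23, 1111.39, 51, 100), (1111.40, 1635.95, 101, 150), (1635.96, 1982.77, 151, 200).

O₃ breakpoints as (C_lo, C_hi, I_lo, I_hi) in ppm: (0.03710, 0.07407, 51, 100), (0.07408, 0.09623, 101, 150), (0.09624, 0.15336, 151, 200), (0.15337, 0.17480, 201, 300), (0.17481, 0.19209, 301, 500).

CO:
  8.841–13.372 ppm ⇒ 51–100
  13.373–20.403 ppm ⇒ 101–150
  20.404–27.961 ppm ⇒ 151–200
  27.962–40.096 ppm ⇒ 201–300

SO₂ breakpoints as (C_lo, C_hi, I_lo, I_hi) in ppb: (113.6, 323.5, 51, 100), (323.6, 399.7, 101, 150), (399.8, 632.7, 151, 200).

215

NO₂: 1380.87 lies in 1111.40–1635.95, so I_lo=101, I_hi=150, C_lo=1111.40, C_hi=1635.95.
(150−101)/(1635.95−1111.40) × (1380.87−1111.40) + 101 = 49/524.55 × 269.47 + 101 ≈ 126.17 → 126.
O₃: row 0.15337–0.17480 (AQI 201–300). (300−201)·(0.15641−0.15337)/(0.17480−0.15337) + 201 = 99·0.00304/0.02143 + 201 ≈ 215.04 → 215.
CO: 26.449 lies in 20.404–27.961, so I_lo=151, I_hi=200, C_lo=20.404, C_hi=27.961.
(200−151)/(27.961−20.404) × (26.449−20.404) + 151 = 49/7.557 × 6.045 + 151 ≈ 190.20 → 190.
SO₂: 181.4 ∈ [113.6, 323.5] ↔ index [51, 100].
51 + (181.4−113.6)·(100−51)/(323.5−113.6) = 51 + 67.8·49/209.9 ≈ 66.83, so AQI = 67.
Sub-indices: NO₂→126, O₃→215, CO→190, SO₂→67. Overall AQI = max = 215; dominant pollutant is O₃.
AQI 215: Very Unhealthy.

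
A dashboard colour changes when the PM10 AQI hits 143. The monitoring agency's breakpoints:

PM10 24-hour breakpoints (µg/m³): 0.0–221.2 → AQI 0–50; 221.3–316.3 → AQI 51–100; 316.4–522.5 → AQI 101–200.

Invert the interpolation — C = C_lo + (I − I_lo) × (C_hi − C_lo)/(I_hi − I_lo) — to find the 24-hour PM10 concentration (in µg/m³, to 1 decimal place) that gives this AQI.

403.8

AQI 143 lies in the 101–200 band, which corresponds to 316.4–522.5 µg/m³.
C = 316.4 + (143−101)×(522.5−316.4)/(200−101) = 316.4 + 42×206.1/99 ≈ 403.836 µg/m³ → 403.8 µg/m³ to 1 dp.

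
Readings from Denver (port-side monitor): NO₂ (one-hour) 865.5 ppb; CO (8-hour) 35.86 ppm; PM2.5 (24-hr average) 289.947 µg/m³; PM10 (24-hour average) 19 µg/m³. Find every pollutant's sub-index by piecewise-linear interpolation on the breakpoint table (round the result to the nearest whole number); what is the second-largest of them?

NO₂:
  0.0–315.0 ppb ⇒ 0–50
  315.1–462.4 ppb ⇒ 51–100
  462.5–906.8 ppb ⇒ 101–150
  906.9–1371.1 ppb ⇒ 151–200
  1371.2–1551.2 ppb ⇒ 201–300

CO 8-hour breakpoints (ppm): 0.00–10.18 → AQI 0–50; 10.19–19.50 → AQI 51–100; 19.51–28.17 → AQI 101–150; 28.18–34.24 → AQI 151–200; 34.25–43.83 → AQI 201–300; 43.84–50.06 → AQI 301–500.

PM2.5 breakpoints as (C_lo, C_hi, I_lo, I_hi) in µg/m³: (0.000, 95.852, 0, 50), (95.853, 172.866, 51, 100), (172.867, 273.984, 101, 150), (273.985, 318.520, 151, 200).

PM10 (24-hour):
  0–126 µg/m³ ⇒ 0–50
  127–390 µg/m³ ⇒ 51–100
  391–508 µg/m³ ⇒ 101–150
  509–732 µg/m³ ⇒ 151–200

169

NO₂: 865.5 ∈ [462.5, 906.8] ↔ index [101, 150].
101 + (865.5−462.5)·(150−101)/(906.8−462.5) = 101 + 403.0·49/444.3 ≈ 145.45, so AQI = 145.
CO: 35.86 lies in 34.25–43.83, so I_lo=201, I_hi=300, C_lo=34.25, C_hi=43.83.
(300−201)/(43.83−34.25) × (35.86−34.25) + 201 = 99/9.58 × 1.61 + 201 ≈ 217.64 → 218.
PM2.5: 289.947 ∈ [273.985, 318.520] ↔ index [151, 200].
151 + (289.947−273.985)·(200−151)/(318.520−273.985) = 151 + 15.962·49/44.535 ≈ 168.56, so AQI = 169.
PM10: 19 lies in 0–126, so I_lo=0, I_hi=50, C_lo=0, C_hi=126.
(50−0)/(126−0) × (19−0) + 0 = 50/126 × 19 + 0 ≈ 7.54 → 8.
Sub-indices: NO₂→145, CO→218, PM2.5→169, PM10→8. Ranked high→low: 218, 169, 145, 8. Second-highest sub-index = 169.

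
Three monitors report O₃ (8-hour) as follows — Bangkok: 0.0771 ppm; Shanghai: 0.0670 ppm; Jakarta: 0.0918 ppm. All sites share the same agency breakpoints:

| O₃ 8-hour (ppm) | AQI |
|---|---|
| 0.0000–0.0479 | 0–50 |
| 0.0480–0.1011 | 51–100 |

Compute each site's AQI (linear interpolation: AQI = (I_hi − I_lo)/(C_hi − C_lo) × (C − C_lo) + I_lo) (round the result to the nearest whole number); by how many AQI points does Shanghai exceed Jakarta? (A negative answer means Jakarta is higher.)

-22

Bangkok: row 0.0480–0.1011 (AQI 51–100). (100−51)·(0.0771−0.0480)/(0.1011−0.0480) + 51 = 49·0.0291/0.0531 + 51 ≈ 77.85 → 78.
Shanghai: 0.0670 ∈ [0.0480, 0.1011] ↔ index [51, 100].
51 + (0.0670−0.0480)·(100−51)/(0.1011−0.0480) = 51 + 0.0190·49/0.0531 ≈ 68.53, so AQI = 69.
Jakarta: 0.0918 lies in 0.0480–0.1011, so I_lo=51, I_hi=100, C_lo=0.0480, C_hi=0.1011.
(100−51)/(0.1011−0.0480) × (0.0918−0.0480) + 51 = 49/0.0531 × 0.0438 + 51 ≈ 91.42 → 91.
AQIs: Bangkok=78, Shanghai=69, Jakarta=91. Shanghai (69) − Jakarta (91) = -22.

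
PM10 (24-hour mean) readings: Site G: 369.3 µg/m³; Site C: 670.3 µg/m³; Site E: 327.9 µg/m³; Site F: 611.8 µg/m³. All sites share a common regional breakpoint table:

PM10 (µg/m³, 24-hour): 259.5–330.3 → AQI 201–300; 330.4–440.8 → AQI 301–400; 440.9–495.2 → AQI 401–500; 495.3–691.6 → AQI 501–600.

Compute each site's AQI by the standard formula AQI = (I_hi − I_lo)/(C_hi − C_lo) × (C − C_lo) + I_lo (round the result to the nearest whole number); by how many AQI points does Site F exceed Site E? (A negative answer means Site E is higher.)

263

Site G: 369.3 lies in 330.4–440.8, so I_lo=301, I_hi=400, C_lo=330.4, C_hi=440.8.
(400−301)/(440.8−330.4) × (369.3−330.4) + 301 = 99/110.4 × 38.9 + 301 ≈ 335.88 → 336.
Site C: 670.3 ∈ [495.3, 691.6] ↔ index [501, 600].
501 + (670.3−495.3)·(600−501)/(691.6−495.3) = 501 + 175.0·99/196.3 ≈ 589.26, so AQI = 589.
Site E: 327.9 lies in 259.5–330.3, so I_lo=201, I_hi=300, C_lo=259.5, C_hi=330.3.
(300−201)/(330.3−259.5) × (327.9−259.5) + 201 = 99/70.8 × 68.4 + 201 ≈ 296.64 → 297.
Site F 611.8: bracket 495.3–691.6 → index 501–600; slope 99/196.3, offset 116.5.
AQI = 501 + 99/196.3·116.5 ≈ 559.75 ⇒ 560.
AQIs: Site G=336, Site C=589, Site E=297, Site F=560. Site F (560) − Site E (297) = 263.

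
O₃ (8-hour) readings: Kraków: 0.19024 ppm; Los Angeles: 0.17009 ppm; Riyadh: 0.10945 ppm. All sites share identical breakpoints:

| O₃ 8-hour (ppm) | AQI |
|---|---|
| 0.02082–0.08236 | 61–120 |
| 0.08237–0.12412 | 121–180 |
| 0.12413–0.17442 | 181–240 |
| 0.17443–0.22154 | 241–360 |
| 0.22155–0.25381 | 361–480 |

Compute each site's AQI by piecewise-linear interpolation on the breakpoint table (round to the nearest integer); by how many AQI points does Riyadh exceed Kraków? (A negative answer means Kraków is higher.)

Kraków: 0.19024 lies in 0.17443–0.22154, so I_lo=241, I_hi=360, C_lo=0.17443, C_hi=0.22154.
(360−241)/(0.22154−0.17443) × (0.19024−0.17443) + 241 = 119/0.04711 × 0.01581 + 241 ≈ 280.94 → 281.
Los Angeles: 0.17009 ∈ [0.12413, 0.17442] ↔ index [181, 240].
181 + (0.17009−0.12413)·(240−181)/(0.17442−0.12413) = 181 + 0.04596·59/0.05029 ≈ 234.92, so AQI = 235.
Riyadh 0.10945: bracket 0.08237–0.12412 → index 121–180; slope 59/0.04175, offset 0.02708.
AQI = 121 + 59/0.04175·0.02708 ≈ 159.27 ⇒ 159.
AQIs: Kraków=281, Los Angeles=235, Riyadh=159. Riyadh (159) − Kraków (281) = -122.

-122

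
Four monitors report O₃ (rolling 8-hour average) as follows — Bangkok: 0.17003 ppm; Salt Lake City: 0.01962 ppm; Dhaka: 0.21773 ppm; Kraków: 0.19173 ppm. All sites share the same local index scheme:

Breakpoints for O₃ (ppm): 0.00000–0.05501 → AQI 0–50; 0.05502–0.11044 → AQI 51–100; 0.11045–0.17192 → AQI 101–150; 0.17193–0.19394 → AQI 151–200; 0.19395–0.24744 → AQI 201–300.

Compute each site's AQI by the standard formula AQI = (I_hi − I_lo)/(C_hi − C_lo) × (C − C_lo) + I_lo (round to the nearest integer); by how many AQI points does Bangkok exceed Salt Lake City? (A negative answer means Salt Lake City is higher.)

130

Bangkok 0.17003: bracket 0.11045–0.17192 → index 101–150; slope 49/0.06147, offset 0.05958.
AQI = 101 + 49/0.06147·0.05958 ≈ 148.49 ⇒ 148.
Salt Lake City: 0.01962 lies in 0.00000–0.05501, so I_lo=0, I_hi=50, C_lo=0.00000, C_hi=0.05501.
(50−0)/(0.05501−0.00000) × (0.01962−0.00000) + 0 = 50/0.05501 × 0.01962 + 0 ≈ 17.83 → 18.
Dhaka: 0.21773 lies in 0.19395–0.24744, so I_lo=201, I_hi=300, C_lo=0.19395, C_hi=0.24744.
(300−201)/(0.24744−0.19395) × (0.21773−0.19395) + 201 = 99/0.05349 × 0.02378 + 201 ≈ 245.01 → 245.
Kraków 0.19173: bracket 0.17193–0.19394 → index 151–200; slope 49/0.02201, offset 0.01980.
AQI = 151 + 49/0.02201·0.01980 ≈ 195.08 ⇒ 195.
AQIs: Bangkok=148, Salt Lake City=18, Dhaka=245, Kraków=195. Bangkok (148) − Salt Lake City (18) = 130.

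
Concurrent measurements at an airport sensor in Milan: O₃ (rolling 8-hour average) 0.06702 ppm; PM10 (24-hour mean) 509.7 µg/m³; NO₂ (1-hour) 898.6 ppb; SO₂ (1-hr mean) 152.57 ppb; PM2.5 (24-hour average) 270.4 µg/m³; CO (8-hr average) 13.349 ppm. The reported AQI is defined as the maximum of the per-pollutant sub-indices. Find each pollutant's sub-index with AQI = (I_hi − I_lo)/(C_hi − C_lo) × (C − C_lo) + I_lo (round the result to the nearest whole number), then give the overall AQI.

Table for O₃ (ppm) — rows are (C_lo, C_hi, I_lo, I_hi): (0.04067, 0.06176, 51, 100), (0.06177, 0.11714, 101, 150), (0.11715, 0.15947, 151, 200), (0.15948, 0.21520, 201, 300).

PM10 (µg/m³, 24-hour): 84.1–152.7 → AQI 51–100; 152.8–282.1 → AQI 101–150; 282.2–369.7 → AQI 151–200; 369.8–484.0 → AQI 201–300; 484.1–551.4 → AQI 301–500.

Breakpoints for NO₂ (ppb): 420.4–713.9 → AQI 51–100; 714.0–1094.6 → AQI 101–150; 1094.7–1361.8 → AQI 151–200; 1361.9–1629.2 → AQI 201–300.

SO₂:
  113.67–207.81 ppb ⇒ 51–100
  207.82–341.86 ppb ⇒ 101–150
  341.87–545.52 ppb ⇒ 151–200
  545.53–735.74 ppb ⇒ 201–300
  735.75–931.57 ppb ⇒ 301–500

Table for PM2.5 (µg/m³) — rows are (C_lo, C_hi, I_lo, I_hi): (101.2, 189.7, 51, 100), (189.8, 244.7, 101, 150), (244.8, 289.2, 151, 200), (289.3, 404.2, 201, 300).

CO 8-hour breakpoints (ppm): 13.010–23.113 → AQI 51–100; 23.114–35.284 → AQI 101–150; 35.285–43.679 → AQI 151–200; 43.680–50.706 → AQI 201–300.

377

O₃: 0.06702 lies in 0.06177–0.11714, so I_lo=101, I_hi=150, C_lo=0.06177, C_hi=0.11714.
(150−101)/(0.11714−0.06177) × (0.06702−0.06177) + 101 = 49/0.05537 × 0.00525 + 101 ≈ 105.65 → 106.
PM10 509.7: bracket 484.1–551.4 → index 301–500; slope 199/67.3, offset 25.6.
AQI = 301 + 199/67.3·25.6 ≈ 376.70 ⇒ 377.
NO₂ 898.6: bracket 714.0–1094.6 → index 101–150; slope 49/380.6, offset 184.6.
AQI = 101 + 49/380.6·184.6 ≈ 124.77 ⇒ 125.
SO₂ 152.57: bracket 113.67–207.81 → index 51–100; slope 49/94.14, offset 38.90.
AQI = 51 + 49/94.14·38.90 ≈ 71.25 ⇒ 71.
PM2.5: 270.4 lies in 244.8–289.2, so I_lo=151, I_hi=200, C_lo=244.8, C_hi=289.2.
(200−151)/(289.2−244.8) × (270.4−244.8) + 151 = 49/44.4 × 25.6 + 151 ≈ 179.25 → 179.
CO 13.349: bracket 13.010–23.113 → index 51–100; slope 49/10.103, offset 0.339.
AQI = 51 + 49/10.103·0.339 ≈ 52.64 ⇒ 53.
Sub-indices: O₃→106, PM10→377, NO₂→125, SO₂→71, PM2.5→179, CO→53. Overall AQI = max = 377; dominant pollutant is PM10.
AQI 377: Hazardous.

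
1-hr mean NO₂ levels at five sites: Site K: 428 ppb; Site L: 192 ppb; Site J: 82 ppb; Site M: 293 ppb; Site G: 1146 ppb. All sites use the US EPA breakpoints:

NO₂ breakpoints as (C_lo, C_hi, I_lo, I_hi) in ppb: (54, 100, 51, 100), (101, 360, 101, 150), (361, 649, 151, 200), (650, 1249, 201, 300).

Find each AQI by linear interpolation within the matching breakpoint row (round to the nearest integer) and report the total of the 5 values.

781

Site K: 428 ∈ [361, 649] ↔ index [151, 200].
151 + (428−361)·(200−151)/(649−361) = 151 + 67·49/288 ≈ 162.40, so AQI = 162.
Site L: row 101–360 (AQI 101–150). (150−101)·(192−101)/(360−101) + 101 = 49·91/259 + 101 ≈ 118.22 → 118.
Site J 82: bracket 54–100 → index 51–100; slope 49/46, offset 28.
AQI = 51 + 49/46·28 ≈ 80.83 ⇒ 81.
Site M: 293 ∈ [101, 360] ↔ index [101, 150].
101 + (293−101)·(150−101)/(360−101) = 101 + 192·49/259 ≈ 137.32, so AQI = 137.
Site G: row 650–1249 (AQI 201–300). (300−201)·(1146−650)/(1249−650) + 201 = 99·496/599 + 201 ≈ 282.98 → 283.
AQIs: Site K=162, Site L=118, Site J=81, Site M=137, Site G=283. Sum = 162 + 118 + 81 + 137 + 283 = 781.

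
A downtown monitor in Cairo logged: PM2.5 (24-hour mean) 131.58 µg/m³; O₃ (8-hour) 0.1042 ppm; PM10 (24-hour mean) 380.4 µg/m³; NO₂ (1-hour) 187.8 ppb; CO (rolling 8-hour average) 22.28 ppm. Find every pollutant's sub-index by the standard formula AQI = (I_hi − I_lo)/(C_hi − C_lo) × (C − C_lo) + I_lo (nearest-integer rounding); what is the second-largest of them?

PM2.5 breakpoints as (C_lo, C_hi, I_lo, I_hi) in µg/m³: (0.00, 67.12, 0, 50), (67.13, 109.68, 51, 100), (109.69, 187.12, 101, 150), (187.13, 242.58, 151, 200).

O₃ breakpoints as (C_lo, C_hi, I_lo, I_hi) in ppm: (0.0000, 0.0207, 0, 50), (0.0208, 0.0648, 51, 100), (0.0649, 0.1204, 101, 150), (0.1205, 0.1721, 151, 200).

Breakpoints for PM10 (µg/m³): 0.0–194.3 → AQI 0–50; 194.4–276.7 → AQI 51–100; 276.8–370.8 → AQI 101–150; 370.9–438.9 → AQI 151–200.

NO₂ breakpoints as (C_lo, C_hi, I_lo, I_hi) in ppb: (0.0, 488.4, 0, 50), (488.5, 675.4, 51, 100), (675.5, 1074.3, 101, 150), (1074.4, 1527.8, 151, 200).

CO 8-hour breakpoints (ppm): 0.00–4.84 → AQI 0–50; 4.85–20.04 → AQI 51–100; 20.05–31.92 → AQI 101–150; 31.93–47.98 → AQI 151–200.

136

PM2.5: 131.58 lies in 109.69–187.12, so I_lo=101, I_hi=150, C_lo=109.69, C_hi=187.12.
(150−101)/(187.12−109.69) × (131.58−109.69) + 101 = 49/77.43 × 21.89 + 101 ≈ 114.85 → 115.
O₃ 0.1042: bracket 0.0649–0.1204 → index 101–150; slope 49/0.0555, offset 0.0393.
AQI = 101 + 49/0.0555·0.0393 ≈ 135.70 ⇒ 136.
PM10: row 370.9–438.9 (AQI 151–200). (200−151)·(380.4−370.9)/(438.9−370.9) + 151 = 49·9.5/68.0 + 151 ≈ 157.85 → 158.
NO₂: 187.8 ∈ [0.0, 488.4] ↔ index [0, 50].
0 + (187.8−0.0)·(50−0)/(488.4−0.0) = 0 + 187.8·50/488.4 ≈ 19.23, so AQI = 19.
CO 22.28: bracket 20.05–31.92 → index 101–150; slope 49/11.87, offset 2.23.
AQI = 101 + 49/11.87·2.23 ≈ 110.21 ⇒ 110.
Sub-indices: PM2.5→115, O₃→136, PM10→158, NO₂→19, CO→110. Ranked high→low: 158, 136, 115, 110, 19. Second-highest sub-index = 136.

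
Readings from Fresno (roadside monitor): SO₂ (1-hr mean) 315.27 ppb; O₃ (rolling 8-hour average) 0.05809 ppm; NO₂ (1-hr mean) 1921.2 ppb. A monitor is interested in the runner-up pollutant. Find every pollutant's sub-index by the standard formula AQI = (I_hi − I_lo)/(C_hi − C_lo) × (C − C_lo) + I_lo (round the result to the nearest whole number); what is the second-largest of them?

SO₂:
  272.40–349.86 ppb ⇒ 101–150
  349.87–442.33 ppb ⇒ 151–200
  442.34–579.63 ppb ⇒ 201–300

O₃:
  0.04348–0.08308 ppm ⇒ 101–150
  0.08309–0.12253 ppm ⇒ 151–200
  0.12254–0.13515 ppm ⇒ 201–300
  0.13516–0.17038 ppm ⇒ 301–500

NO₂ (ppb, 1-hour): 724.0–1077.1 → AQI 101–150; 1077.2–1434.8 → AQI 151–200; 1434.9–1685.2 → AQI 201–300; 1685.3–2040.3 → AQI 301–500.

128

SO₂: 315.27 lies in 272.40–349.86, so I_lo=101, I_hi=150, C_lo=272.40, C_hi=349.86.
(150−101)/(349.86−272.40) × (315.27−272.40) + 101 = 49/77.46 × 42.87 + 101 ≈ 128.12 → 128.
O₃: 0.05809 ∈ [0.04348, 0.08308] ↔ index [101, 150].
101 + (0.05809−0.04348)·(150−101)/(0.08308−0.04348) = 101 + 0.01461·49/0.03960 ≈ 119.08, so AQI = 119.
NO₂: row 1685.3–2040.3 (AQI 301–500). (500−301)·(1921.2−1685.3)/(2040.3−1685.3) + 301 = 199·235.9/355.0 + 301 ≈ 433.24 → 433.
Sub-indices: SO₂→128, O₃→119, NO₂→433. Ranked high→low: 433, 128, 119. Second-highest sub-index = 128.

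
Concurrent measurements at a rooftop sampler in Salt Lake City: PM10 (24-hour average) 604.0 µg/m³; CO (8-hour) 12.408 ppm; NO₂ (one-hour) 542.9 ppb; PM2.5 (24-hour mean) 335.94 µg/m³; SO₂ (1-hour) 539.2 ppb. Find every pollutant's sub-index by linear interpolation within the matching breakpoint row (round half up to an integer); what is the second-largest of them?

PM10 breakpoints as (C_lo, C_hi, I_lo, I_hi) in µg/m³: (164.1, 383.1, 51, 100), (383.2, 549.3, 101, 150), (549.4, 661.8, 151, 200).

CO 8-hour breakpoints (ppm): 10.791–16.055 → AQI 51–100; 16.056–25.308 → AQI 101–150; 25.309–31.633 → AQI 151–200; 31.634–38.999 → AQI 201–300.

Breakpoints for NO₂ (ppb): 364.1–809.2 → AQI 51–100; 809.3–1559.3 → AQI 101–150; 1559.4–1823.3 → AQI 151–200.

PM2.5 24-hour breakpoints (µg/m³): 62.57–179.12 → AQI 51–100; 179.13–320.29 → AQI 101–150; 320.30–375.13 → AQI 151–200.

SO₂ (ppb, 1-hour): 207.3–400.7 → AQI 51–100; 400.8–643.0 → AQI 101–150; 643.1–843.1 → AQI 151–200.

165

PM10 604.0: bracket 549.4–661.8 → index 151–200; slope 49/112.4, offset 54.6.
AQI = 151 + 49/112.4·54.6 ≈ 174.80 ⇒ 175.
CO: row 10.791–16.055 (AQI 51–100). (100−51)·(12.408−10.791)/(16.055−10.791) + 51 = 49·1.617/5.264 + 51 ≈ 66.05 → 66.
NO₂: 542.9 lies in 364.1–809.2, so I_lo=51, I_hi=100, C_lo=364.1, C_hi=809.2.
(100−51)/(809.2−364.1) × (542.9−364.1) + 51 = 49/445.1 × 178.8 + 51 ≈ 70.68 → 71.
PM2.5: 335.94 lies in 320.30–375.13, so I_lo=151, I_hi=200, C_lo=320.30, C_hi=375.13.
(200−151)/(375.13−320.30) × (335.94−320.30) + 151 = 49/54.83 × 15.64 + 151 ≈ 164.98 → 165.
SO₂ 539.2: bracket 400.8–643.0 → index 101–150; slope 49/242.2, offset 138.4.
AQI = 101 + 49/242.2·138.4 ≈ 129.00 ⇒ 129.
Sub-indices: PM10→175, CO→66, NO₂→71, PM2.5→165, SO₂→129. Ranked high→low: 175, 165, 129, 71, 66. Second-highest sub-index = 165.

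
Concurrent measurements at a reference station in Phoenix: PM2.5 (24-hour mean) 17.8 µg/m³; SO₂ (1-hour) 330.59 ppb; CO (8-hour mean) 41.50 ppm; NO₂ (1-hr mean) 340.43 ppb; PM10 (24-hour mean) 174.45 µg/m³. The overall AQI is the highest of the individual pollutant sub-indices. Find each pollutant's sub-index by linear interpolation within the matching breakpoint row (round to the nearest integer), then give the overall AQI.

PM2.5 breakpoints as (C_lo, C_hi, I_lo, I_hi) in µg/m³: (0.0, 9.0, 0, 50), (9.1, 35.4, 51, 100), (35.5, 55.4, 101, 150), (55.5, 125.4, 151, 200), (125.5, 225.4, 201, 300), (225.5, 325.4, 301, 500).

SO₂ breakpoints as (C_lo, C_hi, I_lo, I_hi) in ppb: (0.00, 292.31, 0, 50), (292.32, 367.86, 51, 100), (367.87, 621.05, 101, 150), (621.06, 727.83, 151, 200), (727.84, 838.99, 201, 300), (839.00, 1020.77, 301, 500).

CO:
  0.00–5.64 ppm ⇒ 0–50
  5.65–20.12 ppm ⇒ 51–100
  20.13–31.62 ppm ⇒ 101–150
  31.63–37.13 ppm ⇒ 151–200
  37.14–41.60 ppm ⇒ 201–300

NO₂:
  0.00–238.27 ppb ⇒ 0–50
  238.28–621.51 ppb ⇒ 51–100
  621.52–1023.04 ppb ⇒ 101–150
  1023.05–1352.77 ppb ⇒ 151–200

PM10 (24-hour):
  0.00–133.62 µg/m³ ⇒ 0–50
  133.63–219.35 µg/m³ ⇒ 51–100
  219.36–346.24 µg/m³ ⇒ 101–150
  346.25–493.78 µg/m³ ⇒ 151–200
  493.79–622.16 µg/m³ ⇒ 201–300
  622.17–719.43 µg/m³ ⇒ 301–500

298

PM2.5 17.8: bracket 9.1–35.4 → index 51–100; slope 49/26.3, offset 8.7.
AQI = 51 + 49/26.3·8.7 ≈ 67.21 ⇒ 67.
SO₂: row 292.32–367.86 (AQI 51–100). (100−51)·(330.59−292.32)/(367.86−292.32) + 51 = 49·38.27/75.54 + 51 ≈ 75.82 → 76.
CO 41.50: bracket 37.14–41.60 → index 201–300; slope 99/4.46, offset 4.36.
AQI = 201 + 99/4.46·4.36 ≈ 297.78 ⇒ 298.
NO₂: 340.43 ∈ [238.28, 621.51] ↔ index [51, 100].
51 + (340.43−238.28)·(100−51)/(621.51−238.28) = 51 + 102.15·49/383.23 ≈ 64.06, so AQI = 64.
PM10: row 133.63–219.35 (AQI 51–100). (100−51)·(174.45−133.63)/(219.35−133.63) + 51 = 49·40.82/85.72 + 51 ≈ 74.33 → 74.
Sub-indices: PM2.5→67, SO₂→76, CO→298, NO₂→64, PM10→74. Overall AQI = max = 298; dominant pollutant is CO.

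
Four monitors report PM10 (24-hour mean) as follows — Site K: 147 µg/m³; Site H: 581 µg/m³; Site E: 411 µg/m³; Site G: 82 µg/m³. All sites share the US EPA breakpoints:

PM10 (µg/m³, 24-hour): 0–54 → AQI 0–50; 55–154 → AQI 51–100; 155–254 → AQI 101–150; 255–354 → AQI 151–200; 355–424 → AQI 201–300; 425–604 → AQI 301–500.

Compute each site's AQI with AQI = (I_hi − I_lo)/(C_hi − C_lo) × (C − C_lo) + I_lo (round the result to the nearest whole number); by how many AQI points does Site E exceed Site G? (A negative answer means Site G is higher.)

Site K: 147 lies in 55–154, so I_lo=51, I_hi=100, C_lo=55, C_hi=154.
(100−51)/(154−55) × (147−55) + 51 = 49/99 × 92 + 51 ≈ 96.54 → 97.
Site H: row 425–604 (AQI 301–500). (500−301)·(581−425)/(604−425) + 301 = 199·156/179 + 301 ≈ 474.43 → 474.
Site E: row 355–424 (AQI 201–300). (300−201)·(411−355)/(424−355) + 201 = 99·56/69 + 201 ≈ 281.35 → 281.
Site G: 82 lies in 55–154, so I_lo=51, I_hi=100, C_lo=55, C_hi=154.
(100−51)/(154−55) × (82−55) + 51 = 49/99 × 27 + 51 ≈ 64.36 → 64.
AQIs: Site K=97, Site H=474, Site E=281, Site G=64. Site E (281) − Site G (64) = 217.

217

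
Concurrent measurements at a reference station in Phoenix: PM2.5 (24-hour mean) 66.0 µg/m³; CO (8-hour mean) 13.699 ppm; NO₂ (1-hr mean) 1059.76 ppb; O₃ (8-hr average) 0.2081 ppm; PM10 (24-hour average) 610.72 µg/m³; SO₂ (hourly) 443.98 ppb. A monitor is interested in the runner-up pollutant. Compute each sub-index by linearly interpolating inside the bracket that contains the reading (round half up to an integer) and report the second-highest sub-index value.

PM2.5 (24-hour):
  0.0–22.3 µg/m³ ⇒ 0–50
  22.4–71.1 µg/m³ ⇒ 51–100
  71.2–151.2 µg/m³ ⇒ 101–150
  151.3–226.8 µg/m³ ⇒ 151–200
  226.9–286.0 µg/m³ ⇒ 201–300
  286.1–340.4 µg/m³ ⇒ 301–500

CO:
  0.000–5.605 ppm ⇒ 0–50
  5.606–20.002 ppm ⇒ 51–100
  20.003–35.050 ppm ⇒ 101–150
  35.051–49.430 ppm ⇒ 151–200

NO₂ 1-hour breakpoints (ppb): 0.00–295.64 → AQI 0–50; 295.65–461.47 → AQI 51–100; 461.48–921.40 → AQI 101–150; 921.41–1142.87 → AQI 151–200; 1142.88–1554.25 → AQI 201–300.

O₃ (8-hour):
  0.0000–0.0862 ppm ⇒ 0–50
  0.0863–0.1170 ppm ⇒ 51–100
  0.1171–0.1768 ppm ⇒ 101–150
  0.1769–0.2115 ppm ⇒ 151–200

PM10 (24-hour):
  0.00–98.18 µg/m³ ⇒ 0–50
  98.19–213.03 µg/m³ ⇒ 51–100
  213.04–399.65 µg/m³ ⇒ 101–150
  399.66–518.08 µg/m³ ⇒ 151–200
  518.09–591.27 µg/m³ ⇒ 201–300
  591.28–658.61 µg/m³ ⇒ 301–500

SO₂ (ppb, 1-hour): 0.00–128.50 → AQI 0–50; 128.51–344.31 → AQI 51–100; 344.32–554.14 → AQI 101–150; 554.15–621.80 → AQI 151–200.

195

PM2.5 66.0: bracket 22.4–71.1 → index 51–100; slope 49/48.7, offset 43.6.
AQI = 51 + 49/48.7·43.6 ≈ 94.87 ⇒ 95.
CO: row 5.606–20.002 (AQI 51–100). (100−51)·(13.699−5.606)/(20.002−5.606) + 51 = 49·8.093/14.396 + 51 ≈ 78.55 → 79.
NO₂ 1059.76: bracket 921.41–1142.87 → index 151–200; slope 49/221.46, offset 138.35.
AQI = 151 + 49/221.46·138.35 ≈ 181.61 ⇒ 182.
O₃: row 0.1769–0.2115 (AQI 151–200). (200−151)·(0.2081−0.1769)/(0.2115−0.1769) + 151 = 49·0.0312/0.0346 + 151 ≈ 195.18 → 195.
PM10: row 591.28–658.61 (AQI 301–500). (500−301)·(610.72−591.28)/(658.61−591.28) + 301 = 199·19.44/67.33 + 301 ≈ 358.46 → 358.
SO₂: row 344.32–554.14 (AQI 101–150). (150−101)·(443.98−344.32)/(554.14−344.32) + 101 = 49·99.66/209.82 + 101 ≈ 124.27 → 124.
Sub-indices: PM2.5→95, CO→79, NO₂→182, O₃→195, PM10→358, SO₂→124. Ranked high→low: 358, 195, 182, 124, 95, 79. Second-highest sub-index = 195.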